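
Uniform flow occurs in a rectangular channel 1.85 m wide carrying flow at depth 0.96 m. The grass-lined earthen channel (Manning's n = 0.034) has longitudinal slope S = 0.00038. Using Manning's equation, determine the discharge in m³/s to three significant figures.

0.616 m³/s

A = b·y = 1.85 × 0.96 = 1.776 m²
P = b + 2y = 1.85 + 2×0.96 = 3.770 m
R = A/P = 1.776/3.770 = 0.4711 m
Q = (1/n)·A·R^(2/3)·S^(1/2) = (1/0.034) × 1.776 × 0.4711^(2/3) × 0.00038^(1/2) = 0.6165 m³/s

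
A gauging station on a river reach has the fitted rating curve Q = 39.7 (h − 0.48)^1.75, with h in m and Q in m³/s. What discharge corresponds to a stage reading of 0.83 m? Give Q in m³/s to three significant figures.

Q = 39.7 × (0.83 − 0.48)^1.75 = 39.7 × 0.35^1.75 = 6.323 m³/s

6.32 m³/s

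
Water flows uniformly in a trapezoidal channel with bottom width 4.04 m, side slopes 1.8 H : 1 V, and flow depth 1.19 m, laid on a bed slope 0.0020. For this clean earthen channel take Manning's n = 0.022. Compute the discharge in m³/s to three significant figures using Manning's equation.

13.1 m³/s

A = (b + z·y)·y = (4.04 + 1.8×1.19)×1.19 = 7.357 m²
P = b + 2y√(1+z²) = 4.04 + 2×1.19×√(1+1.8²) = 8.941 m
R = A/P = 7.357/8.941 = 0.8228 m
Q = (1/n)·A·R^(2/3)·S^(1/2) = (1/0.022) × 7.357 × 0.8228^(2/3) × 0.0020^(1/2) = 13.13 m³/s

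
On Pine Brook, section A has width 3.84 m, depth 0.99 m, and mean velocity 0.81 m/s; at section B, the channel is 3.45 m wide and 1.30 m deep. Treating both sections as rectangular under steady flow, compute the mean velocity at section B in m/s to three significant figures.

Q = A₁V₁ = (3.84×0.99) × 0.81 = 3.079 m³/s
A₂ = 3.45 × 1.30 = 4.485 m²
V₂ = Q/A₂ = 3.079/4.485 = 0.6866 m/s

0.687 m/s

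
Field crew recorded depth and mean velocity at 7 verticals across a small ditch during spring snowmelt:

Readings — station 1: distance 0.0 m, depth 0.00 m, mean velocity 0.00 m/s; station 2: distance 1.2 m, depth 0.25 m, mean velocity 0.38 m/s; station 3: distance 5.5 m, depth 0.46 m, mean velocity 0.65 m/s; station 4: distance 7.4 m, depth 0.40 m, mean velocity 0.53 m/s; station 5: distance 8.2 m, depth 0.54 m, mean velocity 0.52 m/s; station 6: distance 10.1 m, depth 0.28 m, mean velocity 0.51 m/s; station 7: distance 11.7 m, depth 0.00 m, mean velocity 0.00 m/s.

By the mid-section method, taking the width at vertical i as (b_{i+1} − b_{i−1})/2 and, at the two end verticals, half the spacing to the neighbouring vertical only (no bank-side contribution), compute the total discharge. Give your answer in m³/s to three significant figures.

w_2 = (5.5 − 0.0)/2 = 2.75 m; q_2 = 0.38 × 0.25 × 2.75 = 0.2613 m³/s
w_3 = (7.4 − 1.2)/2 = 3.1 m; q_3 = 0.65 × 0.46 × 3.1 = 0.9269 m³/s
w_4 = (8.2 − 5.5)/2 = 1.35 m; q_4 = 0.53 × 0.40 × 1.35 = 0.2862 m³/s
w_5 = (10.1 − 7.4)/2 = 1.35 m; q_5 = 0.52 × 0.54 × 1.35 = 0.3791 m³/s
w_6 = (11.7 − 8.2)/2 = 1.75 m; q_6 = 0.51 × 0.28 × 1.75 = 0.2499 m³/s
Stations 1, 7 contribute zero (depth or velocity is 0).
Q = Σ qᵢ = 2.103 m³/s

2.10 m³/s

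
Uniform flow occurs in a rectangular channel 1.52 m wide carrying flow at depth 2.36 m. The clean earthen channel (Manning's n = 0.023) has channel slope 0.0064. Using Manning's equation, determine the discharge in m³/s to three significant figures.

8.63 m³/s

A = b·y = 1.52 × 2.36 = 3.587 m²
P = b + 2y = 1.52 + 2×2.36 = 6.240 m
R = A/P = 3.587/6.240 = 0.5749 m
Q = (1/n)·A·R^(2/3)·S^(1/2) = (1/0.023) × 3.587 × 0.5749^(2/3) × 0.0064^(1/2) = 8.626 m³/s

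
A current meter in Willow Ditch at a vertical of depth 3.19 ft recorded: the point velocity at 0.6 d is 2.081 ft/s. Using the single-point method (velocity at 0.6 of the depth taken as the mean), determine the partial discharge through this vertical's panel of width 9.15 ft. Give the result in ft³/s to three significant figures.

v̄ = v₀.₆ = 2.081 ft/s
q = v̄ × d × w = 2.081 × 3.19 × 9.15 = 60.74 ft³/s

60.7 ft³/s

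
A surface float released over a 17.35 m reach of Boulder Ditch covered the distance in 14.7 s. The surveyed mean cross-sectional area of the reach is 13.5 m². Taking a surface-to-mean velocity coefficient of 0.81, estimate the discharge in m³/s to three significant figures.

v_surface = L / t̄ = 17.35 / 14.7 = 1.180 m/s
v_mean = 0.81 × 1.180 = 0.9560 m/s
Q = A × v_mean = 13.5 × 0.9560 = 12.91 m³/s

12.9 m³/s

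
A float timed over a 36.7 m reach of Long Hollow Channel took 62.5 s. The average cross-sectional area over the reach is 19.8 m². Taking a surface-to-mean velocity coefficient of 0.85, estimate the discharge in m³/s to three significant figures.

9.88 m³/s

v_surface = L / t̄ = 36.7 / 62.5 = 0.5872 m/s
v_mean = 0.85 × 0.5872 = 0.4991 m/s
Q = A × v_mean = 19.8 × 0.4991 = 9.883 m³/s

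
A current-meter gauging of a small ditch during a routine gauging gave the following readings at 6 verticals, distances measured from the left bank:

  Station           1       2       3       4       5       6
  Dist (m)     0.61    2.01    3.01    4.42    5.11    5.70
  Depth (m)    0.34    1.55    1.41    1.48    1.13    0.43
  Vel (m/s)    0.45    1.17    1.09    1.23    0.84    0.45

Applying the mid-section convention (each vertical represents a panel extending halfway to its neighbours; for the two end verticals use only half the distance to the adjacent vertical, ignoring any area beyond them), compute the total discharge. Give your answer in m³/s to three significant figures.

w_1 = (2.01 − 0.61)/2 = 0.7 m; q_1 = 0.45 × 0.34 × 0.7 = 0.1071 m³/s
w_2 = (3.01 − 0.61)/2 = 1.2 m; q_2 = 1.17 × 1.55 × 1.2 = 2.176 m³/s
w_3 = (4.42 − 2.01)/2 = 1.205 m; q_3 = 1.09 × 1.41 × 1.205 = 1.852 m³/s
w_4 = (5.11 − 3.01)/2 = 1.05 m; q_4 = 1.23 × 1.48 × 1.05 = 1.911 m³/s
w_5 = (5.70 − 4.42)/2 = 0.64 m; q_5 = 0.84 × 1.13 × 0.64 = 0.6075 m³/s
w_6 = (5.70 − 5.11)/2 = 0.295 m; q_6 = 0.45 × 0.43 × 0.295 = 0.05708 m³/s
Q = Σ qᵢ = 6.711 m³/s

6.71 m³/s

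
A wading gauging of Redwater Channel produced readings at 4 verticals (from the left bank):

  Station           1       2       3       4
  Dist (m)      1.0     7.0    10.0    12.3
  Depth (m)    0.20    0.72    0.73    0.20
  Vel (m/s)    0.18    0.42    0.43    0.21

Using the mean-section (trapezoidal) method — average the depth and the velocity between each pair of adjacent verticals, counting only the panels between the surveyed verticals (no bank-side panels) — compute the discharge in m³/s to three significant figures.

Panel 1-2: Δb = 6 m, d̄ = (0.20+0.72)/2 = 0.46, v̄ = (0.18+0.42)/2 = 0.3 → q = 6×0.46×0.3 = 0.8280 m³/s
Panel 2-3: Δb = 3 m, d̄ = (0.72+0.73)/2 = 0.725, v̄ = (0.42+0.43)/2 = 0.425 → q = 3×0.725×0.425 = 0.9244 m³/s
Panel 3-4: Δb = 2.3 m, d̄ = (0.73+0.20)/2 = 0.465, v̄ = (0.43+0.21)/2 = 0.32 → q = 2.3×0.465×0.32 = 0.3422 m³/s
Q = Σ q = 2.095 m³/s

2.09 m³/s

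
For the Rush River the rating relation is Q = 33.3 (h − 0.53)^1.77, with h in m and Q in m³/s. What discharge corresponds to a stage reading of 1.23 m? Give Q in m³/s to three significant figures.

17.7 m³/s

Q = 33.3 × (1.23 − 0.53)^1.77 = 33.3 × 0.7^1.77 = 17.71 m³/s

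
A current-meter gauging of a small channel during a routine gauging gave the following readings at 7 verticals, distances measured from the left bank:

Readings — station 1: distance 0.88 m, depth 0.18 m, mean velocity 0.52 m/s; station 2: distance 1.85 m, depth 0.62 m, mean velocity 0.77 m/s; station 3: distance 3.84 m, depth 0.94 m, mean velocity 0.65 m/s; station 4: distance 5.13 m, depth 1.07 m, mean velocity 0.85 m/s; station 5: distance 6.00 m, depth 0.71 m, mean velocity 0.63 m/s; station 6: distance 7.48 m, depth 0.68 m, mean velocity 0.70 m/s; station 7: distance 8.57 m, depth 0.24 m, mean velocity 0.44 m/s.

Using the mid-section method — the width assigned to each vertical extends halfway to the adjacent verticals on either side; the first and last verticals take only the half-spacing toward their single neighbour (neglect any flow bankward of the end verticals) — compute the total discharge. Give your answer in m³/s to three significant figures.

w_1 = (1.85 − 0.88)/2 = 0.485 m; q_1 = 0.52 × 0.18 × 0.485 = 0.04540 m³/s
w_2 = (3.84 − 0.88)/2 = 1.48 m; q_2 = 0.77 × 0.62 × 1.48 = 0.7066 m³/s
w_3 = (5.13 − 1.85)/2 = 1.64 m; q_3 = 0.65 × 0.94 × 1.64 = 1.002 m³/s
w_4 = (6.00 − 3.84)/2 = 1.08 m; q_4 = 0.85 × 1.07 × 1.08 = 0.9823 m³/s
w_5 = (7.48 − 5.13)/2 = 1.175 m; q_5 = 0.63 × 0.71 × 1.175 = 0.5256 m³/s
w_6 = (8.57 − 6.00)/2 = 1.285 m; q_6 = 0.70 × 0.68 × 1.285 = 0.6117 m³/s
w_7 = (8.57 − 7.48)/2 = 0.545 m; q_7 = 0.44 × 0.24 × 0.545 = 0.05755 m³/s
Q = Σ qᵢ = 3.931 m³/s

3.93 m³/s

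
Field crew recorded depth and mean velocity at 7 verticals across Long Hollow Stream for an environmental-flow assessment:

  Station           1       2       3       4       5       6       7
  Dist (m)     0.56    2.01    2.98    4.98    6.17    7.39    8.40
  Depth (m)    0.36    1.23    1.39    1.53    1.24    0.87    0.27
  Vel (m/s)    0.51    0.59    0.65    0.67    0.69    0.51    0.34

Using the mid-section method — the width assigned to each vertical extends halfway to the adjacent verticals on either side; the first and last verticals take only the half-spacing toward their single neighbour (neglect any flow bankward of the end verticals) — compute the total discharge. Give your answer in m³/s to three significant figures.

5.56 m³/s

w_1 = (2.01 − 0.56)/2 = 0.725 m; q_1 = 0.51 × 0.36 × 0.725 = 0.1331 m³/s
w_2 = (2.98 − 0.56)/2 = 1.21 m; q_2 = 0.59 × 1.23 × 1.21 = 0.8781 m³/s
w_3 = (4.98 − 2.01)/2 = 1.485 m; q_3 = 0.65 × 1.39 × 1.485 = 1.342 m³/s
w_4 = (6.17 − 2.98)/2 = 1.595 m; q_4 = 0.67 × 1.53 × 1.595 = 1.635 m³/s
w_5 = (7.39 − 4.98)/2 = 1.205 m; q_5 = 0.69 × 1.24 × 1.205 = 1.031 m³/s
w_6 = (8.40 − 6.17)/2 = 1.115 m; q_6 = 0.51 × 0.87 × 1.115 = 0.4947 m³/s
w_7 = (8.40 − 7.39)/2 = 0.505 m; q_7 = 0.34 × 0.27 × 0.505 = 0.04636 m³/s
Q = Σ qᵢ = 5.560 m³/s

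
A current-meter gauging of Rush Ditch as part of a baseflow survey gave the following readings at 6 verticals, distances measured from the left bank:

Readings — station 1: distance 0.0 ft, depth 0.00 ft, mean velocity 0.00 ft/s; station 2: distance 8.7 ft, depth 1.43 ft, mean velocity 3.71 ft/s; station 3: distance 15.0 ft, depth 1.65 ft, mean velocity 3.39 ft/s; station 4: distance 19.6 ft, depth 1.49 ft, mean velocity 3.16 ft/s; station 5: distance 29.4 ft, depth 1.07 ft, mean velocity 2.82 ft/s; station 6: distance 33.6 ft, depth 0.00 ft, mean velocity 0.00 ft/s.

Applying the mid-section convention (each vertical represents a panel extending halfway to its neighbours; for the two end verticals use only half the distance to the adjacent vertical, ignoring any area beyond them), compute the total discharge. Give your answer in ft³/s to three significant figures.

w_2 = (15.0 − 0.0)/2 = 7.5 ft; q_2 = 3.71 × 1.43 × 7.5 = 39.79 ft³/s
w_3 = (19.6 − 8.7)/2 = 5.45 ft; q_3 = 3.39 × 1.65 × 5.45 = 30.48 ft³/s
w_4 = (29.4 − 15.0)/2 = 7.2 ft; q_4 = 3.16 × 1.49 × 7.2 = 33.90 ft³/s
w_5 = (33.6 − 19.6)/2 = 7 ft; q_5 = 2.82 × 1.07 × 7 = 21.12 ft³/s
Stations 1, 6 contribute zero (depth or velocity is 0).
Q = Σ qᵢ = 125.3 ft³/s

125 ft³/s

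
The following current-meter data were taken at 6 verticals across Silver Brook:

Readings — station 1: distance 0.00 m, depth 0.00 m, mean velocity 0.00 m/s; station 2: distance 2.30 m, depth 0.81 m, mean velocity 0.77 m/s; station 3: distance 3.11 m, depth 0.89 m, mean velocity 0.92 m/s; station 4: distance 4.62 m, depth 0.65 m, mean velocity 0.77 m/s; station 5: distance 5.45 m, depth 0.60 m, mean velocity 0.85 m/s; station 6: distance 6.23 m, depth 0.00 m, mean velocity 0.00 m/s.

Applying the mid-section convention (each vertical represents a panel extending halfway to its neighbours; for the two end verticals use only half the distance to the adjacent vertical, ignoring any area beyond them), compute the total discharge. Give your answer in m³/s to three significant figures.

w_2 = (3.11 − 0.00)/2 = 1.555 m; q_2 = 0.77 × 0.81 × 1.555 = 0.9699 m³/s
w_3 = (4.62 − 2.30)/2 = 1.16 m; q_3 = 0.92 × 0.89 × 1.16 = 0.9498 m³/s
w_4 = (5.45 − 3.11)/2 = 1.17 m; q_4 = 0.77 × 0.65 × 1.17 = 0.5856 m³/s
w_5 = (6.23 − 4.62)/2 = 0.805 m; q_5 = 0.85 × 0.60 × 0.805 = 0.4106 m³/s
Stations 1, 6 contribute zero (depth or velocity is 0).
Q = Σ qᵢ = 2.916 m³/s

2.92 m³/s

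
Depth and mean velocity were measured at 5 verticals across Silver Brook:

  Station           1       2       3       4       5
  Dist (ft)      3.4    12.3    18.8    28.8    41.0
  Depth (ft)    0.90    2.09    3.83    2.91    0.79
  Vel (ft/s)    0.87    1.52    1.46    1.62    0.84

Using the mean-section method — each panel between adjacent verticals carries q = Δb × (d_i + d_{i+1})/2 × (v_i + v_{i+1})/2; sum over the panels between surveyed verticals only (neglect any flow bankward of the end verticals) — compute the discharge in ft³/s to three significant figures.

Panel 1-2: Δb = 8.9 ft, d̄ = (0.90+2.09)/2 = 1.495, v̄ = (0.87+1.52)/2 = 1.195 → q = 8.9×1.495×1.195 = 15.90 ft³/s
Panel 2-3: Δb = 6.5 ft, d̄ = (2.09+3.83)/2 = 2.96, v̄ = (1.52+1.46)/2 = 1.49 → q = 6.5×2.96×1.49 = 28.67 ft³/s
Panel 3-4: Δb = 10 ft, d̄ = (3.83+2.91)/2 = 3.37, v̄ = (1.46+1.62)/2 = 1.54 → q = 10×3.37×1.54 = 51.90 ft³/s
Panel 4-5: Δb = 12.2 ft, d̄ = (2.91+0.79)/2 = 1.85, v̄ = (1.62+0.84)/2 = 1.23 → q = 12.2×1.85×1.23 = 27.76 ft³/s
Q = Σ q = 124.2 ft³/s

124 ft³/s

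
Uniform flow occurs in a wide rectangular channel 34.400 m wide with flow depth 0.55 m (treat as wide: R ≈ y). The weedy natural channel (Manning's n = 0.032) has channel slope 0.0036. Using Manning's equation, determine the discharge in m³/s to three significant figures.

23.8 m³/s

A = b·y = 34.400 × 0.55 = 18.92 m²
Wide channel: R ≈ y = 0.55 m
Q = (1/n)·A·R^(2/3)·S^(1/2) = (1/0.032) × 18.92 × 0.5500^(2/3) × 0.0036^(1/2) = 23.81 m³/s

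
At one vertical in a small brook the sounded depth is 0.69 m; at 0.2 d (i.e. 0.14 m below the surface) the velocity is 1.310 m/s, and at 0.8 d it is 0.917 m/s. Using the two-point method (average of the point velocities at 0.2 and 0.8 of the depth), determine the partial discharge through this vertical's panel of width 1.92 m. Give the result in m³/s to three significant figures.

v̄ = (1.310 + 0.917) / 2 = 1.114 m/s
q = v̄ × d × w = 1.114 × 0.69 × 1.92 = 1.475 m³/s

1.48 m³/s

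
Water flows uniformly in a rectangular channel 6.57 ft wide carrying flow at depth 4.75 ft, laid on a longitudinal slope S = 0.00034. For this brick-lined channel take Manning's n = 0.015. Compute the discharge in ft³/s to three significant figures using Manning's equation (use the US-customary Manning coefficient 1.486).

88.7 ft³/s

A = b·y = 6.57 × 4.75 = 31.21 ft²
P = b + 2y = 6.57 + 2×4.75 = 16.07 ft
R = A/P = 31.21/16.07 = 1.942 ft
Q = (1.486/n)·A·R^(2/3)·S^(1/2) = (1.486/0.015) × 31.21 × 1.942^(2/3) × 0.00034^(1/2) = 88.73 ft³/s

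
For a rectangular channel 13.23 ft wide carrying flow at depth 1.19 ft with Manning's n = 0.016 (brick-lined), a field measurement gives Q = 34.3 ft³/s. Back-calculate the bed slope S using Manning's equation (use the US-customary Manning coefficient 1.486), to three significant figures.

A = b·y = 13.23 × 1.19 = 15.74 ft²
P = b + 2y = 13.23 + 2×1.19 = 15.61 ft
R = A/P = 15.74/15.61 = 1.009 ft
S = (Q·n / (1.486·A·R^(2/3)))² = (34.3×0.016 / (1.486×15.74×1.006))² = 0.0005440

0.000544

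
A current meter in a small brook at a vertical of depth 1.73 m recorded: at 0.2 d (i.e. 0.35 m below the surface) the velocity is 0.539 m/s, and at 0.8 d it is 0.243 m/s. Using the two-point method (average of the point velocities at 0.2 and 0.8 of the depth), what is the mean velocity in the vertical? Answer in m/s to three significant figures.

v̄ = (0.539 + 0.243) / 2 = 0.3910 m/s

0.391 m/s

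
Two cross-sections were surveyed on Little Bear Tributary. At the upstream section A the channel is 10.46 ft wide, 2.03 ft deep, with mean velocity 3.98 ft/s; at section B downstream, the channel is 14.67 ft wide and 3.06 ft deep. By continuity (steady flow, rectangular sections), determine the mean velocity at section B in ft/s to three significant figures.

Q = A₁V₁ = (10.46×2.03) × 3.98 = 84.51 ft³/s
A₂ = 14.67 × 3.06 = 44.89 ft²
V₂ = Q/A₂ = 84.51/44.89 = 1.883 ft/s

1.88 ft/s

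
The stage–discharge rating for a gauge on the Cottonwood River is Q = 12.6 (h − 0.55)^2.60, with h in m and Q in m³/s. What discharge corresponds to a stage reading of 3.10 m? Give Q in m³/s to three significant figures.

144 m³/s

Q = 12.6 × (3.10 − 0.55)^2.60 = 12.6 × 2.55^2.60 = 143.7 m³/s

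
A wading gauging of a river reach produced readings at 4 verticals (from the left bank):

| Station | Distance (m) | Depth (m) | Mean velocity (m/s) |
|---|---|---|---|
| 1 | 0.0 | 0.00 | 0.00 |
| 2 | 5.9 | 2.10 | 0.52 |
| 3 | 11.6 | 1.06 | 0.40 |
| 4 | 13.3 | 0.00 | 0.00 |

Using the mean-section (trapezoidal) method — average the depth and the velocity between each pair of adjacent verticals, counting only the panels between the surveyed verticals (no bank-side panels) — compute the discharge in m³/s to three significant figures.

Panel 1-2: Δb = 5.9 m, d̄ = (0.00+2.10)/2 = 1.05, v̄ = (0.00+0.52)/2 = 0.26 → q = 5.9×1.05×0.26 = 1.611 m³/s
Panel 2-3: Δb = 5.7 m, d̄ = (2.10+1.06)/2 = 1.58, v̄ = (0.52+0.40)/2 = 0.46 → q = 5.7×1.58×0.46 = 4.143 m³/s
Panel 3-4: Δb = 1.7 m, d̄ = (1.06+0.00)/2 = 0.53, v̄ = (0.40+0.00)/2 = 0.2 → q = 1.7×0.53×0.2 = 0.1802 m³/s
Q = Σ q = 5.934 m³/s

5.93 m³/s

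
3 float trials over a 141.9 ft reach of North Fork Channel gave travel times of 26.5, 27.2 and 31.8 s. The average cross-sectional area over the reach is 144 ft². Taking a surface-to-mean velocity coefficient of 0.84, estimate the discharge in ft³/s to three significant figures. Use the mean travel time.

602 ft³/s

t̄ = (26.5 + 27.2 + 31.8) / 3 = 28.5 s
v_surface = L / t̄ = 141.9 / 28.5 = 4.979 ft/s
v_mean = 0.84 × 4.979 = 4.182 ft/s
Q = A × v_mean = 144 × 4.182 = 602.3 ft³/s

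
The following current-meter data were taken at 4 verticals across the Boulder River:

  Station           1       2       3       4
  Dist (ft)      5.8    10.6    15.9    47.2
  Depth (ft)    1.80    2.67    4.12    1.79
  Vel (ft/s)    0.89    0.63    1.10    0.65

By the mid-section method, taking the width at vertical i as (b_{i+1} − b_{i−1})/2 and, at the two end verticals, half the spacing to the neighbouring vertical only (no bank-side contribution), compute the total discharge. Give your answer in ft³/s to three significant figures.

113 ft³/s

w_1 = (10.6 − 5.8)/2 = 2.4 ft; q_1 = 0.89 × 1.80 × 2.4 = 3.845 ft³/s
w_2 = (15.9 − 5.8)/2 = 5.05 ft; q_2 = 0.63 × 2.67 × 5.05 = 8.495 ft³/s
w_3 = (47.2 − 10.6)/2 = 18.3 ft; q_3 = 1.10 × 4.12 × 18.3 = 82.94 ft³/s
w_4 = (47.2 − 15.9)/2 = 15.65 ft; q_4 = 0.65 × 1.79 × 15.65 = 18.21 ft³/s
Q = Σ qᵢ = 113.5 ft³/s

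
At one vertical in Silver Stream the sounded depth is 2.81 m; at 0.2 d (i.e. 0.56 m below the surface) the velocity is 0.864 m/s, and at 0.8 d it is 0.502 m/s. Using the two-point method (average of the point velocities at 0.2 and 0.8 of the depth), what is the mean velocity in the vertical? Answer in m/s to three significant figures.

0.683 m/s

v̄ = (0.864 + 0.502) / 2 = 0.6830 m/s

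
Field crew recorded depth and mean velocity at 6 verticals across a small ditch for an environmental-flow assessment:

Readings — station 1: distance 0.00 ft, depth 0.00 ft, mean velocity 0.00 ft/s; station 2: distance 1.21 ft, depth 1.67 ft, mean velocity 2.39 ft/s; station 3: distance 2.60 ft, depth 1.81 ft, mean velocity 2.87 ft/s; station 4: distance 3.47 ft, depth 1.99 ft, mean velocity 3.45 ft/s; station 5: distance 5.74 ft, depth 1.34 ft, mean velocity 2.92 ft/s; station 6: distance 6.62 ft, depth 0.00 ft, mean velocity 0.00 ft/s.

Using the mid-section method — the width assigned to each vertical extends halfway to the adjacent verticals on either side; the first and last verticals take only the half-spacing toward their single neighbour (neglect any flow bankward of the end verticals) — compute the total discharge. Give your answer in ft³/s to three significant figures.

28.0 ft³/s

w_2 = (2.60 − 0.00)/2 = 1.3 ft; q_2 = 2.39 × 1.67 × 1.3 = 5.189 ft³/s
w_3 = (3.47 − 1.21)/2 = 1.13 ft; q_3 = 2.87 × 1.81 × 1.13 = 5.870 ft³/s
w_4 = (5.74 − 2.60)/2 = 1.57 ft; q_4 = 3.45 × 1.99 × 1.57 = 10.78 ft³/s
w_5 = (6.62 − 3.47)/2 = 1.575 ft; q_5 = 2.92 × 1.34 × 1.575 = 6.163 ft³/s
Stations 1, 6 contribute zero (depth or velocity is 0).
Q = Σ qᵢ = 28.00 ft³/s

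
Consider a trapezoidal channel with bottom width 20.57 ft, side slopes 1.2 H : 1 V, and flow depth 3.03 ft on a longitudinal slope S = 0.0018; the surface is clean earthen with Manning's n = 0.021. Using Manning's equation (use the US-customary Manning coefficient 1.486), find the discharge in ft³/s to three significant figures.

A = (b + z·y)·y = (20.57 + 1.2×3.03)×3.03 = 73.34 ft²
P = b + 2y√(1+z²) = 20.57 + 2×3.03×√(1+1.2²) = 30.04 ft
R = A/P = 73.34/30.04 = 2.442 ft
Q = (1.486/n)·A·R^(2/3)·S^(1/2) = (1.486/0.021) × 73.34 × 2.442^(2/3) × 0.0018^(1/2) = 399.3 ft³/s

399 ft³/s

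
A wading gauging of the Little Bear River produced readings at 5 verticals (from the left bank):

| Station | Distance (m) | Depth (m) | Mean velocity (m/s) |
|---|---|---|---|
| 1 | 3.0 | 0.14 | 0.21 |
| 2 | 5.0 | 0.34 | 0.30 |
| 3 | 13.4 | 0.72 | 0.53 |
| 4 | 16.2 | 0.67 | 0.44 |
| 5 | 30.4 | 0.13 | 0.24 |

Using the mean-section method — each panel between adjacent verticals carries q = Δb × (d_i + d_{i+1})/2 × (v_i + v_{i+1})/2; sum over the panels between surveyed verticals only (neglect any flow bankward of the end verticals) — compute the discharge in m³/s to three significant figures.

Panel 1-2: Δb = 2 m, d̄ = (0.14+0.34)/2 = 0.24, v̄ = (0.21+0.30)/2 = 0.255 → q = 2×0.24×0.255 = 0.1224 m³/s
Panel 2-3: Δb = 8.4 m, d̄ = (0.34+0.72)/2 = 0.53, v̄ = (0.30+0.53)/2 = 0.415 → q = 8.4×0.53×0.415 = 1.848 m³/s
Panel 3-4: Δb = 2.8 m, d̄ = (0.72+0.67)/2 = 0.695, v̄ = (0.53+0.44)/2 = 0.485 → q = 2.8×0.695×0.485 = 0.9438 m³/s
Panel 4-5: Δb = 14.2 m, d̄ = (0.67+0.13)/2 = 0.4, v̄ = (0.44+0.24)/2 = 0.34 → q = 14.2×0.4×0.34 = 1.931 m³/s
Q = Σ q = 4.845 m³/s

4.84 m³/s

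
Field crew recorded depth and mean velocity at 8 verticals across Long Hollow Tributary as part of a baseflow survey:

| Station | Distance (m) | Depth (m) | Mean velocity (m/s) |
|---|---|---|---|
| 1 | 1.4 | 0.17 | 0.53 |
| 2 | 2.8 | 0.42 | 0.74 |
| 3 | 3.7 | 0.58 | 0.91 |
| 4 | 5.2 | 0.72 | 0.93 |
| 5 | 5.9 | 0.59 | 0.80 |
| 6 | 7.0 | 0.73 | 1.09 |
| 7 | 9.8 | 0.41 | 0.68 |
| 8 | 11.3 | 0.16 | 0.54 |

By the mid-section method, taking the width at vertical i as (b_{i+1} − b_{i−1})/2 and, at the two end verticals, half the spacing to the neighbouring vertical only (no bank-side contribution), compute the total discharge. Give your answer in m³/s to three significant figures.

w_1 = (2.8 − 1.4)/2 = 0.7 m; q_1 = 0.53 × 0.17 × 0.7 = 0.06307 m³/s
w_2 = (3.7 − 1.4)/2 = 1.15 m; q_2 = 0.74 × 0.42 × 1.15 = 0.3574 m³/s
w_3 = (5.2 − 2.8)/2 = 1.2 m; q_3 = 0.91 × 0.58 × 1.2 = 0.6334 m³/s
w_4 = (5.9 − 3.7)/2 = 1.1 m; q_4 = 0.93 × 0.72 × 1.1 = 0.7366 m³/s
w_5 = (7.0 − 5.2)/2 = 0.9 m; q_5 = 0.80 × 0.59 × 0.9 = 0.4248 m³/s
w_6 = (9.8 − 5.9)/2 = 1.95 m; q_6 = 1.09 × 0.73 × 1.95 = 1.552 m³/s
w_7 = (11.3 − 7.0)/2 = 2.15 m; q_7 = 0.68 × 0.41 × 2.15 = 0.5994 m³/s
w_8 = (11.3 − 9.8)/2 = 0.75 m; q_8 = 0.54 × 0.16 × 0.75 = 0.06480 m³/s
Q = Σ qᵢ = 4.431 m³/s

4.43 m³/s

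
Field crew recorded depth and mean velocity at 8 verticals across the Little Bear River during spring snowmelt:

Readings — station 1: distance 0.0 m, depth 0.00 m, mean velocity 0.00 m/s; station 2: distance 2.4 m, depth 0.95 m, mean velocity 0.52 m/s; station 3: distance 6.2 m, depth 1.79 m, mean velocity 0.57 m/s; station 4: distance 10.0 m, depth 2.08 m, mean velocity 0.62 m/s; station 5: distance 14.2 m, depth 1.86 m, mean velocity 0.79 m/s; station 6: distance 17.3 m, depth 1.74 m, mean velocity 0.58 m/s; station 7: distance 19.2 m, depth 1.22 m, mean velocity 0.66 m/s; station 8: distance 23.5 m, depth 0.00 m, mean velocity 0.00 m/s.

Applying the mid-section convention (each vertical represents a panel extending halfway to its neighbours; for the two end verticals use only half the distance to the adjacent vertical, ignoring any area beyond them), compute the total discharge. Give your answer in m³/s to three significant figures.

20.9 m³/s

w_2 = (6.2 − 0.0)/2 = 3.1 m; q_2 = 0.52 × 0.95 × 3.1 = 1.531 m³/s
w_3 = (10.0 − 2.4)/2 = 3.8 m; q_3 = 0.57 × 1.79 × 3.8 = 3.877 m³/s
w_4 = (14.2 − 6.2)/2 = 4 m; q_4 = 0.62 × 2.08 × 4 = 5.158 m³/s
w_5 = (17.3 − 10.0)/2 = 3.65 m; q_5 = 0.79 × 1.86 × 3.65 = 5.363 m³/s
w_6 = (19.2 − 14.2)/2 = 2.5 m; q_6 = 0.58 × 1.74 × 2.5 = 2.523 m³/s
w_7 = (23.5 − 17.3)/2 = 3.1 m; q_7 = 0.66 × 1.22 × 3.1 = 2.496 m³/s
Stations 1, 8 contribute zero (depth or velocity is 0).
Q = Σ qᵢ = 20.95 m³/s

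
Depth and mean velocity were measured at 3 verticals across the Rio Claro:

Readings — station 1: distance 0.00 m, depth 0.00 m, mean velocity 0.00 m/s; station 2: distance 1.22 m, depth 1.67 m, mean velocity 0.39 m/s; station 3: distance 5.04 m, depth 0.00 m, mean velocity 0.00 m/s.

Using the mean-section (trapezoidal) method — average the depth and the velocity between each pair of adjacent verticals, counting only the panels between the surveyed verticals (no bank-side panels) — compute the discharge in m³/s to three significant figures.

Panel 1-2: Δb = 1.22 m, d̄ = (0.00+1.67)/2 = 0.835, v̄ = (0.00+0.39)/2 = 0.195 → q = 1.22×0.835×0.195 = 0.1986 m³/s
Panel 2-3: Δb = 3.82 m, d̄ = (1.67+0.00)/2 = 0.835, v̄ = (0.39+0.00)/2 = 0.195 → q = 3.82×0.835×0.195 = 0.6220 m³/s
Q = Σ q = 0.8206 m³/s

0.821 m³/s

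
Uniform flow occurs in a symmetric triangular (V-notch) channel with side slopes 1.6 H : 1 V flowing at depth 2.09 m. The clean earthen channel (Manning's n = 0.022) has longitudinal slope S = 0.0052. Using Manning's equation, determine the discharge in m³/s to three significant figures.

21.1 m³/s

A = z·y² = 1.6×2.09² = 6.989 m²
P = 2y√(1+z²) = 2×2.09×√(1+1.6²) = 7.887 m
R = A/P = 6.989/7.887 = 0.8862 m
Q = (1/n)·A·R^(2/3)·S^(1/2) = (1/0.022) × 6.989 × 0.8862^(2/3) × 0.0052^(1/2) = 21.13 m³/s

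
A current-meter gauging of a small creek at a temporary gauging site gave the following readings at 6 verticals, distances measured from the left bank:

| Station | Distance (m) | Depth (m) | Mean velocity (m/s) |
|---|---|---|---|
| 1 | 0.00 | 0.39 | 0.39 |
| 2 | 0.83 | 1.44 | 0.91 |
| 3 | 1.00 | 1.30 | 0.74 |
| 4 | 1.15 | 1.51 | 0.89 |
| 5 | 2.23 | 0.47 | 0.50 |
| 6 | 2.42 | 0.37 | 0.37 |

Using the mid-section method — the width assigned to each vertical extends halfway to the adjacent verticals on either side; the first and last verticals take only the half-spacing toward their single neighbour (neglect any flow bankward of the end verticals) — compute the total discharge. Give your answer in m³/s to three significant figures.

1.86 m³/s

w_1 = (0.83 − 0.00)/2 = 0.415 m; q_1 = 0.39 × 0.39 × 0.415 = 0.06312 m³/s
w_2 = (1.00 − 0.00)/2 = 0.5 m; q_2 = 0.91 × 1.44 × 0.5 = 0.6552 m³/s
w_3 = (1.15 − 0.83)/2 = 0.16 m; q_3 = 0.74 × 1.30 × 0.16 = 0.1539 m³/s
w_4 = (2.23 − 1.00)/2 = 0.615 m; q_4 = 0.89 × 1.51 × 0.615 = 0.8265 m³/s
w_5 = (2.42 − 1.15)/2 = 0.635 m; q_5 = 0.50 × 0.47 × 0.635 = 0.1492 m³/s
w_6 = (2.42 − 2.23)/2 = 0.095 m; q_6 = 0.37 × 0.37 × 0.095 = 0.01301 m³/s
Q = Σ qᵢ = 1.861 m³/s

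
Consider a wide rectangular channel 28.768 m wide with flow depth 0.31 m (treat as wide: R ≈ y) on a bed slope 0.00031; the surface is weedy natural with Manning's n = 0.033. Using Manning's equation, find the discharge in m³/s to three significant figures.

2.18 m³/s

A = b·y = 28.768 × 0.31 = 8.918 m²
Wide channel: R ≈ y = 0.31 m
Q = (1/n)·A·R^(2/3)·S^(1/2) = (1/0.033) × 8.918 × 0.3100^(2/3) × 0.00031^(1/2) = 2.179 m³/s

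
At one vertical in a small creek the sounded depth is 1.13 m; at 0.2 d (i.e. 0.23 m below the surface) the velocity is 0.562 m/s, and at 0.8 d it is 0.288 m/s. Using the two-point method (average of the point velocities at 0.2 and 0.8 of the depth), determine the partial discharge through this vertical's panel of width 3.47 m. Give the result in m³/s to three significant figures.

v̄ = (0.562 + 0.288) / 2 = 0.4250 m/s
q = v̄ × d × w = 0.4250 × 1.13 × 3.47 = 1.666 m³/s

1.67 m³/s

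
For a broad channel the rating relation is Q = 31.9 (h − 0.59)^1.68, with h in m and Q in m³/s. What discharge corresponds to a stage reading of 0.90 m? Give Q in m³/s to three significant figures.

4.46 m³/s

Q = 31.9 × (0.90 − 0.59)^1.68 = 31.9 × 0.31^1.68 = 4.459 m³/s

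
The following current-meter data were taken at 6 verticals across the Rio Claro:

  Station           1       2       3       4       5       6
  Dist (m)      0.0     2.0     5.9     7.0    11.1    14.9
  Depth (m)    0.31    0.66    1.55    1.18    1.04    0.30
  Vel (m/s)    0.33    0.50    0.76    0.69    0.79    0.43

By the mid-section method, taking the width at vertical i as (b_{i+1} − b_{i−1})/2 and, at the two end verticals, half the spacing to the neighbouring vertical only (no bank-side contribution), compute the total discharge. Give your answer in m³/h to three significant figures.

34700 m³/h

w_1 = (2.0 − 0.0)/2 = 1 m; q_1 = 0.33 × 0.31 × 1 = 0.1023 m³/s
w_2 = (5.9 − 0.0)/2 = 2.95 m; q_2 = 0.50 × 0.66 × 2.95 = 0.9735 m³/s
w_3 = (7.0 − 2.0)/2 = 2.5 m; q_3 = 0.76 × 1.55 × 2.5 = 2.945 m³/s
w_4 = (11.1 − 5.9)/2 = 2.6 m; q_4 = 0.69 × 1.18 × 2.6 = 2.117 m³/s
w_5 = (14.9 − 7.0)/2 = 3.95 m; q_5 = 0.79 × 1.04 × 3.95 = 3.245 m³/s
w_6 = (14.9 − 11.1)/2 = 1.9 m; q_6 = 0.43 × 0.30 × 1.9 = 0.2451 m³/s
Q = Σ qᵢ = 9.628 m³/s
= 9.628 × 3600 = 34660 m³/h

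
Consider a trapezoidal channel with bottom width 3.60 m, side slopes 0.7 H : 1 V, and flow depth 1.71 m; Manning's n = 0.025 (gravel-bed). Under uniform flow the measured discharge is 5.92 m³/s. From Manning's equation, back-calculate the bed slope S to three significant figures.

0.000303

A = (b + z·y)·y = (3.60 + 0.7×1.71)×1.71 = 8.203 m²
P = b + 2y√(1+z²) = 3.60 + 2×1.71×√(1+0.7²) = 7.775 m
R = A/P = 8.203/7.775 = 1.055 m
S = (Q·n / (1·A·R^(2/3)))² = (5.92×0.025 / (1×8.203×1.036))² = 0.0003031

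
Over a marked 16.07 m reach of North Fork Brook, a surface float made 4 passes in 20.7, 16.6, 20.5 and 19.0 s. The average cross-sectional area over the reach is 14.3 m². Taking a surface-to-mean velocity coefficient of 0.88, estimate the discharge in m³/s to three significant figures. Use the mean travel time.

10.5 m³/s

t̄ = (20.7 + 16.6 + 20.5 + 19.0) / 4 = 19.2 s
v_surface = L / t̄ = 16.07 / 19.2 = 0.8370 m/s
v_mean = 0.88 × 0.8370 = 0.7365 m/s
Q = A × v_mean = 14.3 × 0.7365 = 10.53 m³/s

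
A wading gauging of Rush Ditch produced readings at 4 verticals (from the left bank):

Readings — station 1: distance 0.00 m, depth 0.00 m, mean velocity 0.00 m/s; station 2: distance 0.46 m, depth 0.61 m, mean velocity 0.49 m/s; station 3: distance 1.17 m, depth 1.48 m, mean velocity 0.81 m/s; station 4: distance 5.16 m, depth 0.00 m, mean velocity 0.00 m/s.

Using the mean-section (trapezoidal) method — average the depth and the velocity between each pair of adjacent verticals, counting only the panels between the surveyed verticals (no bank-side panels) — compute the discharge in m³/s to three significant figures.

1.71 m³/s

Panel 1-2: Δb = 0.46 m, d̄ = (0.00+0.61)/2 = 0.305, v̄ = (0.00+0.49)/2 = 0.245 → q = 0.46×0.305×0.245 = 0.03437 m³/s
Panel 2-3: Δb = 0.71 m, d̄ = (0.61+1.48)/2 = 1.045, v̄ = (0.49+0.81)/2 = 0.65 → q = 0.71×1.045×0.65 = 0.4823 m³/s
Panel 3-4: Δb = 3.99 m, d̄ = (1.48+0.00)/2 = 0.74, v̄ = (0.81+0.00)/2 = 0.405 → q = 3.99×0.74×0.405 = 1.196 m³/s
Q = Σ q = 1.712 m³/s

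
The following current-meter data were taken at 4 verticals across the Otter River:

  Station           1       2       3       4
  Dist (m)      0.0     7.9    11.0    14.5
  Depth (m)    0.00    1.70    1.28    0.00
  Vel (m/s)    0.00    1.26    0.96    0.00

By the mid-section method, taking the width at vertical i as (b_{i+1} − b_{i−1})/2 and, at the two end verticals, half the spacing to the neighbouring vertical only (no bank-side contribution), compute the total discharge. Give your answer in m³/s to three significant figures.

15.8 m³/s

w_2 = (11.0 − 0.0)/2 = 5.5 m; q_2 = 1.26 × 1.70 × 5.5 = 11.78 m³/s
w_3 = (14.5 − 7.9)/2 = 3.3 m; q_3 = 0.96 × 1.28 × 3.3 = 4.055 m³/s
Stations 1, 4 contribute zero (depth or velocity is 0).
Q = Σ qᵢ = 15.84 m³/s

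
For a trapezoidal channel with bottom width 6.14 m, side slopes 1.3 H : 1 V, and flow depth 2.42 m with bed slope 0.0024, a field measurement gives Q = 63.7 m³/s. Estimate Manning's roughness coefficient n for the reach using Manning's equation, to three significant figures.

0.0236

A = (b + z·y)·y = (6.14 + 1.3×2.42)×2.42 = 22.47 m²
P = b + 2y√(1+z²) = 6.14 + 2×2.42×√(1+1.3²) = 14.08 m
R = A/P = 22.47/14.08 = 1.596 m
n = (1/Q)·A·R^(2/3)·S^(1/2) = (1/63.7) × 22.47 × 1.366 × 0.04899 = 0.02361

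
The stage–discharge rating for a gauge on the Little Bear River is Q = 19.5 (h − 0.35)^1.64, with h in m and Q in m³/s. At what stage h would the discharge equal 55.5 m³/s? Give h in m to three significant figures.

2.24 m

h − h₀ = (Q/C)^(1/b) = (55.5/19.5)^(1/1.64) = 1.892 m
h = 0.35 + 1.892 = 2.242 m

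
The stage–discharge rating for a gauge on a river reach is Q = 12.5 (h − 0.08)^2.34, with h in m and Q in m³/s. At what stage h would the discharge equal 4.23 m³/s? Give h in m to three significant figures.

0.709 m

h − h₀ = (Q/C)^(1/b) = (4.23/12.5)^(1/2.34) = 0.6294 m
h = 0.08 + 0.6294 = 0.7094 m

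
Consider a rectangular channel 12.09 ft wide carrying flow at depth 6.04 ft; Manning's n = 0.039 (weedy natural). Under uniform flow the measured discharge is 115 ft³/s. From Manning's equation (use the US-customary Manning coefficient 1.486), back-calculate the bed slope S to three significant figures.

A = b·y = 12.09 × 6.04 = 73.02 ft²
P = b + 2y = 12.09 + 2×6.04 = 24.17 ft
R = A/P = 73.02/24.17 = 3.021 ft
S = (Q·n / (1.486·A·R^(2/3)))² = (115×0.039 / (1.486×73.02×2.090))² = 0.0003911

0.000391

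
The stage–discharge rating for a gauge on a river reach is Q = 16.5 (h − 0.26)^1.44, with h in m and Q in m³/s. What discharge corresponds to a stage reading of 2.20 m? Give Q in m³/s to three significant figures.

42.8 m³/s

Q = 16.5 × (2.20 − 0.26)^1.44 = 16.5 × 1.94^1.44 = 42.85 m³/s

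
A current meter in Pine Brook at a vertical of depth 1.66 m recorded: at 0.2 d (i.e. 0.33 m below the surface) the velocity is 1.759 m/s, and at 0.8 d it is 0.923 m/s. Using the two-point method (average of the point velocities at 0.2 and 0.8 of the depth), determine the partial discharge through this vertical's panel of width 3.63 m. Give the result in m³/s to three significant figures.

8.08 m³/s

v̄ = (1.759 + 0.923) / 2 = 1.341 m/s
q = v̄ × d × w = 1.341 × 1.66 × 3.63 = 8.081 m³/s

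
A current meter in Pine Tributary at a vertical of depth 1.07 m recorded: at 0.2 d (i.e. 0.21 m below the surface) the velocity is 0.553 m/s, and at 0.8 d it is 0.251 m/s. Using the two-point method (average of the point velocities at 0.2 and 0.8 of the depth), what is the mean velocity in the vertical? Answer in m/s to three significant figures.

0.402 m/s

v̄ = (0.553 + 0.251) / 2 = 0.4020 m/s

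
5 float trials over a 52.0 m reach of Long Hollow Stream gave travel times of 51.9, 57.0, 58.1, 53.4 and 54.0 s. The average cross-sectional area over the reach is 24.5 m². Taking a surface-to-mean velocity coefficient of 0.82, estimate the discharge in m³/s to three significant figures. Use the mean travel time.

t̄ = (51.9 + 57.0 + 58.1 + 53.4 + 54.0) / 5 = 54.88 s
v_surface = L / t̄ = 52.0 / 54.88 = 0.9475 m/s
v_mean = 0.82 × 0.9475 = 0.7770 m/s
Q = A × v_mean = 24.5 × 0.7770 = 19.04 m³/s

19.0 m³/s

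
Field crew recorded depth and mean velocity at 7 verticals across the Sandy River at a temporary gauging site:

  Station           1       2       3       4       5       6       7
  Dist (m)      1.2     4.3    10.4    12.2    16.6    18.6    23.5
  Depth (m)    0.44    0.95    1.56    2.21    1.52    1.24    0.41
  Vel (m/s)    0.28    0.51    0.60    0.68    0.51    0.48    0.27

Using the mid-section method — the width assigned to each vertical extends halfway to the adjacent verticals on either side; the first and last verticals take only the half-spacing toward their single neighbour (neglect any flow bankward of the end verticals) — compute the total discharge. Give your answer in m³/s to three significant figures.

w_1 = (4.3 − 1.2)/2 = 1.55 m; q_1 = 0.28 × 0.44 × 1.55 = 0.1910 m³/s
w_2 = (10.4 − 1.2)/2 = 4.6 m; q_2 = 0.51 × 0.95 × 4.6 = 2.229 m³/s
w_3 = (12.2 − 4.3)/2 = 3.95 m; q_3 = 0.60 × 1.56 × 3.95 = 3.697 m³/s
w_4 = (16.6 − 10.4)/2 = 3.1 m; q_4 = 0.68 × 2.21 × 3.1 = 4.659 m³/s
w_5 = (18.6 − 12.2)/2 = 3.2 m; q_5 = 0.51 × 1.52 × 3.2 = 2.481 m³/s
w_6 = (23.5 − 16.6)/2 = 3.45 m; q_6 = 0.48 × 1.24 × 3.45 = 2.053 m³/s
w_7 = (23.5 − 18.6)/2 = 2.45 m; q_7 = 0.27 × 0.41 × 2.45 = 0.2712 m³/s
Q = Σ qᵢ = 15.58 m³/s

15.6 m³/s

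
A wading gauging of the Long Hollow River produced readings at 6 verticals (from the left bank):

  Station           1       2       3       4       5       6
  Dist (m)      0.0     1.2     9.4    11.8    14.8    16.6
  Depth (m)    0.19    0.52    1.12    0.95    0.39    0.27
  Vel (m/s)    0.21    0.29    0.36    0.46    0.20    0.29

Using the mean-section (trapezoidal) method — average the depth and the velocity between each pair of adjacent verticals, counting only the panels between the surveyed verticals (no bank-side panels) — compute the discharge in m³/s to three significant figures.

Panel 1-2: Δb = 1.2 m, d̄ = (0.19+0.52)/2 = 0.355, v̄ = (0.21+0.29)/2 = 0.25 → q = 1.2×0.355×0.25 = 0.1065 m³/s
Panel 2-3: Δb = 8.2 m, d̄ = (0.52+1.12)/2 = 0.82, v̄ = (0.29+0.36)/2 = 0.325 → q = 8.2×0.82×0.325 = 2.185 m³/s
Panel 3-4: Δb = 2.4 m, d̄ = (1.12+0.95)/2 = 1.035, v̄ = (0.36+0.46)/2 = 0.41 → q = 2.4×1.035×0.41 = 1.018 m³/s
Panel 4-5: Δb = 3 m, d̄ = (0.95+0.39)/2 = 0.67, v̄ = (0.46+0.20)/2 = 0.33 → q = 3×0.67×0.33 = 0.6633 m³/s
Panel 5-6: Δb = 1.8 m, d̄ = (0.39+0.27)/2 = 0.33, v̄ = (0.20+0.29)/2 = 0.245 → q = 1.8×0.33×0.245 = 0.1455 m³/s
Q = Σ q = 4.119 m³/s

4.12 m³/s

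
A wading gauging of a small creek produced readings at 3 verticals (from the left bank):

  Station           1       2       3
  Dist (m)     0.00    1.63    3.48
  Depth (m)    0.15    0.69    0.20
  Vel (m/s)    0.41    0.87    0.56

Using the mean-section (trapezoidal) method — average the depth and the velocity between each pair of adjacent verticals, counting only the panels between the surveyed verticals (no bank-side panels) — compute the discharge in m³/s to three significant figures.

1.03 m³/s

Panel 1-2: Δb = 1.63 m, d̄ = (0.15+0.69)/2 = 0.42, v̄ = (0.41+0.87)/2 = 0.64 → q = 1.63×0.42×0.64 = 0.4381 m³/s
Panel 2-3: Δb = 1.85 m, d̄ = (0.69+0.20)/2 = 0.445, v̄ = (0.87+0.56)/2 = 0.715 → q = 1.85×0.445×0.715 = 0.5886 m³/s
Q = Σ q = 1.027 m³/s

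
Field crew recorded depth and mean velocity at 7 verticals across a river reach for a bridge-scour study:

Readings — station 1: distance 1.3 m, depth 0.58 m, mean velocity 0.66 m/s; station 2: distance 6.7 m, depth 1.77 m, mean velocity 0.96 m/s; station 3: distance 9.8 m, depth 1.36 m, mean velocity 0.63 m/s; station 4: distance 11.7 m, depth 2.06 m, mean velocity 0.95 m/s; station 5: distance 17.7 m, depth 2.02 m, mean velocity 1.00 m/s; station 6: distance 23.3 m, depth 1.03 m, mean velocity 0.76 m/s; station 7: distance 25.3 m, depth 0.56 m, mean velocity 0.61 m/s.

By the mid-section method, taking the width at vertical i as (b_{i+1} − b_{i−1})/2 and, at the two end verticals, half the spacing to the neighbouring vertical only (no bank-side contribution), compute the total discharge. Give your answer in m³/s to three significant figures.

w_1 = (6.7 − 1.3)/2 = 2.7 m; q_1 = 0.66 × 0.58 × 2.7 = 1.034 m³/s
w_2 = (9.8 − 1.3)/2 = 4.25 m; q_2 = 0.96 × 1.77 × 4.25 = 7.222 m³/s
w_3 = (11.7 − 6.7)/2 = 2.5 m; q_3 = 0.63 × 1.36 × 2.5 = 2.142 m³/s
w_4 = (17.7 − 9.8)/2 = 3.95 m; q_4 = 0.95 × 2.06 × 3.95 = 7.730 m³/s
w_5 = (23.3 − 11.7)/2 = 5.8 m; q_5 = 1.00 × 2.02 × 5.8 = 11.72 m³/s
w_6 = (25.3 − 17.7)/2 = 3.8 m; q_6 = 0.76 × 1.03 × 3.8 = 2.975 m³/s
w_7 = (25.3 − 23.3)/2 = 1 m; q_7 = 0.61 × 0.56 × 1 = 0.3416 m³/s
Q = Σ qᵢ = 33.16 m³/s

33.2 m³/s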